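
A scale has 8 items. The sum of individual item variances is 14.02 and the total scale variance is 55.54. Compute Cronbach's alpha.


alpha = (k/(k-1)) * (1 - sum(si^2)/s_total^2)
= (8/7) * (1 - 14.02/55.54)
alpha = 0.8544

0.8544


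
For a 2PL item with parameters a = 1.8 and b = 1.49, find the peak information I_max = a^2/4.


For 2PL, max info at theta = b = 1.49
I_max = a^2 / 4 = 1.8^2 / 4
= 3.24 / 4
I_max = 0.81

0.81


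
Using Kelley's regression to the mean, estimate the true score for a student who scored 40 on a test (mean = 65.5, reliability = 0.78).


T_est = rxx * X + (1 - rxx) * mean
T_est = 0.78 * 40 + 0.22 * 65.5
T_est = 31.2 + 14.41
T_est = 45.61

45.61


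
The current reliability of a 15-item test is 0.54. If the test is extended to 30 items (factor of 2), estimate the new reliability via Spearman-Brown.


r_new = (n * rxx) / (1 + (n-1) * rxx)
r_new = (2 * 0.54) / (1 + 1 * 0.54)
r_new = 1.08 / 1.54
r_new = 0.7013

0.7013


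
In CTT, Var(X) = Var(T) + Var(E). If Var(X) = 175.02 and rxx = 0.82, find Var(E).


var_true = rxx * var_obs = 0.82 * 175.02 = 143.5164
var_error = var_obs - var_true
var_error = 175.02 - 143.5164
var_error = 31.5036

31.5036


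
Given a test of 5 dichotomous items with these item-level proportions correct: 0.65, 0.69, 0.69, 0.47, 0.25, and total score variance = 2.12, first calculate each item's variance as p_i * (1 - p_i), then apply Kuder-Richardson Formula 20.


For each item, compute p_i * q_i:
  Item 1: 0.65 * 0.35 = 0.2275
  Item 2: 0.69 * 0.31 = 0.2139
  Item 3: 0.69 * 0.31 = 0.2139
  Item 4: 0.47 * 0.53 = 0.2491
  Item 5: 0.25 * 0.75 = 0.1875
Sum(p_i * q_i) = 0.2275 + 0.2139 + 0.2139 + 0.2491 + 0.1875 = 1.0919
KR-20 = (k/(k-1)) * (1 - Sum(p_i*q_i) / Var_total)
= (5/4) * (1 - 1.0919/2.12)
= 1.25 * 0.485
KR-20 = 0.6062

0.6062


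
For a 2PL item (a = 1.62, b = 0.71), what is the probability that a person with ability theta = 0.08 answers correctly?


a*(theta - b) = 1.62 * (0.08 - 0.71) = -1.0206
exp(--1.0206) = 2.7749
P = 1 / (1 + 2.7749)
P = 0.2649

0.2649


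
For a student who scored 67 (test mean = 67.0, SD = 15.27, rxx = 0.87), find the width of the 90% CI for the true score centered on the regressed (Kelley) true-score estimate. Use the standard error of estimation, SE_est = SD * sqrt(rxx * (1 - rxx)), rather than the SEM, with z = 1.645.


True score estimate = 0.87*67 + 0.13*67.0 = 67.0
SE_est = SD * sqrt(rxx * (1 - rxx)) = 15.27 * sqrt(0.87 * 0.13) = 15.27 * sqrt(0.1131) = 5.135353
CI = T_est +/- z * SE_est, so width = 2 * z * SE_est = 2 * 1.645 * 5.135353
Width = 16.8953

16.8953


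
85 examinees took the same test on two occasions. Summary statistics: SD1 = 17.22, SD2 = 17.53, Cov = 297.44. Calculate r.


r = cov(X,Y) / (SD_X * SD_Y)
r = 297.44 / (17.22 * 17.53)
r = 297.44 / 301.8666
r = 0.9853

0.9853


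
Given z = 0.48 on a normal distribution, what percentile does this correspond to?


CDF(z) = 0.5 * (1 + erf(z/sqrt(2)))
erf(0.3394) = 0.3688
CDF = 0.6844
Percentile rank = 0.6844 * 100 = 68.44

68.44


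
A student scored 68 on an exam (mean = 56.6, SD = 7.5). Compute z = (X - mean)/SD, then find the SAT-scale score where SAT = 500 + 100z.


z = (X - mean) / SD = (68 - 56.6) / 7.5
z = 11.4 / 7.5
z = 1.52
SAT-scale = SAT = 500 + 100z
Carry z at full precision (z = 11.4 / 7.5) into the conversion:
SAT-scale = 500 + 100 * (11.4 / 7.5) = 500 + 1140 / 7.5
SAT-scale = 500 + 152.0
SAT-scale = 652.0

652.0


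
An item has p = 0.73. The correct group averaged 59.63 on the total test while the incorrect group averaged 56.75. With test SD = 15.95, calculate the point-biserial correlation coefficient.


q = 1 - p = 0.27
rpb = ((M1 - M0) / SD) * sqrt(p * q)
rpb = ((59.63 - 56.75) / 15.95) * sqrt(0.73 * 0.27)
rpb = 0.0802

0.0802


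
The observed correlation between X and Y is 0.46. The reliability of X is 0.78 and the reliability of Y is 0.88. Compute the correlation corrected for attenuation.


r_corrected = rxy / sqrt(rxx * ryy)
= 0.46 / sqrt(0.78 * 0.88)
= 0.46 / sqrt(0.6864)
= 0.46 / 0.828493
r_corrected = 0.5552

0.5552


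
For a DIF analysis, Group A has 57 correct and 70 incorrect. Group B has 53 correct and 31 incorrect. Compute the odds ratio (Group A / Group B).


Odds_A = 57/70 = 0.8143
Odds_B = 53/31 = 1.7097
OR = Odds_A / Odds_B = 0.8143 / 1.7097
Exactly, OR = (57 * 31) / (70 * 53) = 1767 / 3710
OR = 0.4763

0.4763


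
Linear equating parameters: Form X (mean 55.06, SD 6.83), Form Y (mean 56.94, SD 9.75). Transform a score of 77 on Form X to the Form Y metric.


slope = SD_Y / SD_X = 9.75 / 6.83 ~ 1.4275
intercept = mean_Y - slope * mean_X = 56.94 - (9.75 / 6.83) * 55.06 ~ -21.6596
Y = slope * X + intercept. To avoid rounding drift from the rounded slope/intercept, evaluate the equivalent form Y = mean_Y + SD_Y * (X - mean_X) / SD_X at full precision:
Y = 56.94 + 9.75 * (77 - 55.06) / 6.83
Y = 56.94 + 9.75 * 21.94 / 6.83
Y = 56.94 + 213.915 / 6.83
Y = 56.94 + 31.3199
Y = 88.2599

88.2599


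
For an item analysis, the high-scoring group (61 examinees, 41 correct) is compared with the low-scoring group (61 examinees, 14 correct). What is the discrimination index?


p_upper = 41/61 = 0.6721
p_lower = 14/61 = 0.2295
D = 0.6721 - 0.2295 = 0.4426

0.4426


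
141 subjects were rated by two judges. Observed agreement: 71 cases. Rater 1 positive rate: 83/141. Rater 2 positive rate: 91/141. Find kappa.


P_o = 71/141 = 0.503546
P_e = (83*91 + 58*50) / 19881 = 0.525778
kappa = (P_o - P_e) / (1 - P_e)
kappa = (0.503546 - 0.525778) / (1 - 0.525778)
kappa = -0.0469

-0.0469


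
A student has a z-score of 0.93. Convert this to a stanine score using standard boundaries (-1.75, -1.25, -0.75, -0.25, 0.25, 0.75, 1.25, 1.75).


Stanine boundaries: [-1.75, -1.25, -0.75, -0.25, 0.25, 0.75, 1.25, 1.75]
z = 0.93
Check each boundary:
  z >= -1.75 -> could be stanine 2
  z >= -1.25 -> could be stanine 3
  z >= -0.75 -> could be stanine 4
  z >= -0.25 -> could be stanine 5
  z >= 0.25 -> could be stanine 6
  z >= 0.75 -> could be stanine 7
  z < 1.25
  z < 1.75
Highest qualifying boundary gives stanine = 7

7


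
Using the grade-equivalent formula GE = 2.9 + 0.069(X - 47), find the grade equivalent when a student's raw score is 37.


raw - median = 37 - 47 = -10
slope * diff = 0.069 * -10 = -0.69
GE = 2.9 + -0.69
GE = 2.21

2.21


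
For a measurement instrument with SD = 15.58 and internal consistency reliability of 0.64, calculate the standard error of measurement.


SEM = SD * sqrt(1 - rxx)
SEM = 15.58 * sqrt(1 - 0.64)
SEM = 15.58 * sqrt(0.36) = 15.58 * 0.6
SEM = 9.348

9.348


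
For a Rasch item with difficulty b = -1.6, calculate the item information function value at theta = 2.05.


P = 1/(1+exp(-(2.05--1.6))) = 0.9747
I = P*(1-P) = 0.9747 * 0.0253
I = 0.0247

0.0247


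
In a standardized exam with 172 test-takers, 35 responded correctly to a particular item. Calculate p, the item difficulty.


Item difficulty p = number correct / total examinees
p = 35 / 172
p = 0.2035

0.2035


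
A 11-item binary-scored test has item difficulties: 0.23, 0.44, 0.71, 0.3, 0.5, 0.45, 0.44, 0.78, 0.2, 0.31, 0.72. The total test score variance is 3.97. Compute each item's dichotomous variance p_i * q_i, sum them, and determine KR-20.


For each item, compute p_i * q_i:
  Item 1: 0.23 * 0.77 = 0.1771
  Item 2: 0.44 * 0.56 = 0.2464
  Item 3: 0.71 * 0.29 = 0.2059
  Item 4: 0.3 * 0.7 = 0.21
  Item 5: 0.5 * 0.5 = 0.25
  Item 6: 0.45 * 0.55 = 0.2475
  Item 7: 0.44 * 0.56 = 0.2464
  Item 8: 0.78 * 0.22 = 0.1716
  Item 9: 0.2 * 0.8 = 0.16
  Item 10: 0.31 * 0.69 = 0.2139
  Item 11: 0.72 * 0.28 = 0.2016
Sum(p_i * q_i) = 0.1771 + 0.2464 + 0.2059 + 0.21 + 0.25 + 0.2475 + 0.2464 + 0.1716 + 0.16 + 0.2139 + 0.2016 = 2.3304
KR-20 = (k/(k-1)) * (1 - Sum(p_i*q_i) / Var_total)
= (11/10) * (1 - 2.3304/3.97)
= 1.1 * 0.413
KR-20 = 0.4543

0.4543


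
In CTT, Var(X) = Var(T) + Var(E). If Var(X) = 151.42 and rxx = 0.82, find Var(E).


var_true = rxx * var_obs = 0.82 * 151.42 = 124.1644
var_error = var_obs - var_true
var_error = 151.42 - 124.1644
var_error = 27.2556

27.2556


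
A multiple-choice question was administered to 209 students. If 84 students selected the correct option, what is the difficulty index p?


Item difficulty p = number correct / total examinees
p = 84 / 209
p = 0.4019

0.4019


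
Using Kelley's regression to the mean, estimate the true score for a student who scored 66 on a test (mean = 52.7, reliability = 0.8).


T_est = rxx * X + (1 - rxx) * mean
T_est = 0.8 * 66 + 0.2 * 52.7
T_est = 52.8 + 10.54
T_est = 63.34

63.34


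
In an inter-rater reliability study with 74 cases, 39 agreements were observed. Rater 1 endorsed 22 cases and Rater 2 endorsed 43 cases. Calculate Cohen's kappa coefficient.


P_o = 39/74 = 0.527027
P_e = (22*43 + 52*31) / 5476 = 0.467129
kappa = (P_o - P_e) / (1 - P_e)
kappa = (0.527027 - 0.467129) / (1 - 0.467129)
kappa = 0.1124

0.1124


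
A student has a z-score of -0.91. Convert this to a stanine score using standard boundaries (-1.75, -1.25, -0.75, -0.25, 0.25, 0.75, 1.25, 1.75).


Stanine boundaries: [-1.75, -1.25, -0.75, -0.25, 0.25, 0.75, 1.25, 1.75]
z = -0.91
Check each boundary:
  z >= -1.75 -> could be stanine 2
  z >= -1.25 -> could be stanine 3
  z < -0.75
  z < -0.25
  z < 0.25
  z < 0.75
  z < 1.25
  z < 1.75
Highest qualifying boundary gives stanine = 3

3


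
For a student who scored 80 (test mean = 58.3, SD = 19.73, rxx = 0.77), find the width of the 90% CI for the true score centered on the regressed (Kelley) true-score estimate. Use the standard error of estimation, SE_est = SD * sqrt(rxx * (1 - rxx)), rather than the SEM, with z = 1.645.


True score estimate = 0.77*80 + 0.23*58.3 = 75.009
SE_est = SD * sqrt(rxx * (1 - rxx)) = 19.73 * sqrt(0.77 * 0.23) = 19.73 * sqrt(0.1771) = 8.303025
CI = T_est +/- z * SE_est, so width = 2 * z * SE_est = 2 * 1.645 * 8.303025
Width = 27.317

27.317


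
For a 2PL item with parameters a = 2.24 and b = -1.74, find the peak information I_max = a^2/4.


For 2PL, max info at theta = b = -1.74
I_max = a^2 / 4 = 2.24^2 / 4
= 5.0176 / 4
I_max = 1.2544

1.2544


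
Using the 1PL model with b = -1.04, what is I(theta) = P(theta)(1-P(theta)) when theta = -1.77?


P = 1/(1+exp(-(-1.77--1.04))) = 0.3252
I = P*(1-P) = 0.3252 * 0.6748
I = 0.2194

0.2194


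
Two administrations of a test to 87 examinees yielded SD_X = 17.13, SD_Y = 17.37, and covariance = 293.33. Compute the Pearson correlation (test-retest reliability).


r = cov(X,Y) / (SD_X * SD_Y)
r = 293.33 / (17.13 * 17.37)
r = 293.33 / 297.5481
r = 0.9858

0.9858


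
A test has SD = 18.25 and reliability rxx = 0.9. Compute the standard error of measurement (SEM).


SEM = SD * sqrt(1 - rxx)
SEM = 18.25 * sqrt(1 - 0.9)
SEM = 18.25 * sqrt(0.1) = 18.25 * 0.316228
SEM = 5.7712

5.7712


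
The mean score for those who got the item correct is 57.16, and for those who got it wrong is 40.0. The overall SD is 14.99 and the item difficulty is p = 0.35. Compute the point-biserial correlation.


q = 1 - p = 0.65
rpb = ((M1 - M0) / SD) * sqrt(p * q)
rpb = ((57.16 - 40.0) / 14.99) * sqrt(0.35 * 0.65)
rpb = 0.546

0.546


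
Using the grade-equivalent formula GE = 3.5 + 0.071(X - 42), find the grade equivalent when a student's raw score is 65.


raw - median = 65 - 42 = 23
slope * diff = 0.071 * 23 = 1.633
GE = 3.5 + 1.633
GE = 5.133

5.133


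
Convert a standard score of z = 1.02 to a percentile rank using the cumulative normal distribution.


CDF(z) = 0.5 * (1 + erf(z/sqrt(2)))
erf(0.7212) = 0.6923
CDF = 0.8461
Percentile rank = 0.8461 * 100 = 84.61

84.61


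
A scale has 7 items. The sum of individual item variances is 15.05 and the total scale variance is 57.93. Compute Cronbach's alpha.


alpha = (k/(k-1)) * (1 - sum(si^2)/s_total^2)
= (7/6) * (1 - 15.05/57.93)
alpha = 0.8636

0.8636


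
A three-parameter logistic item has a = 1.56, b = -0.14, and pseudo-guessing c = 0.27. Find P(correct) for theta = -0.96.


logit = 1.56*(-0.96 - -0.14) = -1.2792
P* = 1/(1 + exp(--1.2792)) = 0.2177
P = 0.27 + (1 - 0.27) * 0.2177
P = 0.4289

0.4289


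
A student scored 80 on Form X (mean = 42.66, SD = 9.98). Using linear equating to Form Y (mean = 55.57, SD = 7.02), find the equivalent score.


slope = SD_Y / SD_X = 7.02 / 9.98 ~ 0.7034
intercept = mean_Y - slope * mean_X = 55.57 - (7.02 / 9.98) * 42.66 ~ 25.5627
Y = slope * X + intercept. To avoid rounding drift from the rounded slope/intercept, evaluate the equivalent form Y = mean_Y + SD_Y * (X - mean_X) / SD_X at full precision:
Y = 55.57 + 7.02 * (80 - 42.66) / 9.98
Y = 55.57 + 7.02 * 37.34 / 9.98
Y = 55.57 + 262.1268 / 9.98
Y = 55.57 + 26.2652
Y = 81.8352

81.8352


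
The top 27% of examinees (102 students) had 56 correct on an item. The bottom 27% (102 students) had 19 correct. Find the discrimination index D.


p_upper = 56/102 = 0.549
p_lower = 19/102 = 0.1863
D = 0.549 - 0.1863 = 0.3627

0.3627


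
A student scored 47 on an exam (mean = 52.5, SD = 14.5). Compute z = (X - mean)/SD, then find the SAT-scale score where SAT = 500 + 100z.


z = (X - mean) / SD = (47 - 52.5) / 14.5
z = -5.5 / 14.5
z = -0.3793
SAT-scale = SAT = 500 + 100z
Carry z at full precision (z = -5.5 / 14.5) into the conversion:
SAT-scale = 500 + 100 * (-5.5 / 14.5) = 500 + -550 / 14.5
SAT-scale = 500 + -37.931
SAT-scale = 462.069

462.069


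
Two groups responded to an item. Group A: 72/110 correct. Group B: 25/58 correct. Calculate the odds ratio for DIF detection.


Odds_A = 72/38 = 1.8947
Odds_B = 25/33 = 0.7576
OR = Odds_A / Odds_B = 1.8947 / 0.7576
Exactly, OR = (72 * 33) / (38 * 25) = 2376 / 950
OR = 2.5011

2.5011


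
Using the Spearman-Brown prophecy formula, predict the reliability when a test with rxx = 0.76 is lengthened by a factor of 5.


r_new = (n * rxx) / (1 + (n-1) * rxx)
r_new = (5 * 0.76) / (1 + 4 * 0.76)
r_new = 3.8 / 4.04
r_new = 0.9406

0.9406


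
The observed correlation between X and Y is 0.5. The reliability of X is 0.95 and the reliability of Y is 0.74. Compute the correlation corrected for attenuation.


r_corrected = rxy / sqrt(rxx * ryy)
= 0.5 / sqrt(0.95 * 0.74)
= 0.5 / sqrt(0.703)
= 0.5 / 0.838451
r_corrected = 0.5963

0.5963


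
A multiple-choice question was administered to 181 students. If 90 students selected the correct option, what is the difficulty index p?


Item difficulty p = number correct / total examinees
p = 90 / 181
p = 0.4972

0.4972


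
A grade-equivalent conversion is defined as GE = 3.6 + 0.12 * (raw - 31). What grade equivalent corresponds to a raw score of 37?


raw - median = 37 - 31 = 6
slope * diff = 0.12 * 6 = 0.72
GE = 3.6 + 0.72
GE = 4.32

4.32


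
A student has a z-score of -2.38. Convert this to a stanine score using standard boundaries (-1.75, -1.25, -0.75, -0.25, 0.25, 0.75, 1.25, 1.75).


Stanine boundaries: [-1.75, -1.25, -0.75, -0.25, 0.25, 0.75, 1.25, 1.75]
z = -2.38
Check each boundary:
  z < -1.75
  z < -1.25
  z < -0.75
  z < -0.25
  z < 0.25
  z < 0.75
  z < 1.25
  z < 1.75
Highest qualifying boundary gives stanine = 1

1


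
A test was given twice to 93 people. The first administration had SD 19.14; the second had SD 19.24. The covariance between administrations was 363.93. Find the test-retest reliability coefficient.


r = cov(X,Y) / (SD_X * SD_Y)
r = 363.93 / (19.14 * 19.24)
r = 363.93 / 368.2536
r = 0.9883

0.9883


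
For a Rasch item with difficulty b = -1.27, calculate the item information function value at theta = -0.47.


P = 1/(1+exp(-(-0.47--1.27))) = 0.69
I = P*(1-P) = 0.69 * 0.31
I = 0.2139

0.2139


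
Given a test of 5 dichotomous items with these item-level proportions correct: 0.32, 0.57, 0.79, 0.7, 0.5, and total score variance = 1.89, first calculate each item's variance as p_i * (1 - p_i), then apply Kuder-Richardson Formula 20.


For each item, compute p_i * q_i:
  Item 1: 0.32 * 0.68 = 0.2176
  Item 2: 0.57 * 0.43 = 0.2451
  Item 3: 0.79 * 0.21 = 0.1659
  Item 4: 0.7 * 0.3 = 0.21
  Item 5: 0.5 * 0.5 = 0.25
Sum(p_i * q_i) = 0.2176 + 0.2451 + 0.1659 + 0.21 + 0.25 = 1.0886
KR-20 = (k/(k-1)) * (1 - Sum(p_i*q_i) / Var_total)
= (5/4) * (1 - 1.0886/1.89)
= 1.25 * 0.424
KR-20 = 0.53

0.53


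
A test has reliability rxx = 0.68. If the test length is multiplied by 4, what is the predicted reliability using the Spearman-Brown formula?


r_new = (n * rxx) / (1 + (n-1) * rxx)
r_new = (4 * 0.68) / (1 + 3 * 0.68)
r_new = 2.72 / 3.04
r_new = 0.8947

0.8947


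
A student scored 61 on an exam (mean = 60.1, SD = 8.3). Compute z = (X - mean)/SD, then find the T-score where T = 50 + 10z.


z = (X - mean) / SD = (61 - 60.1) / 8.3
z = 0.9 / 8.3
z = 0.1084
T-score = T = 50 + 10z
Carry z at full precision (z = 0.9 / 8.3) into the conversion:
T-score = 50 + 10 * (0.9 / 8.3) = 50 + 9 / 8.3
T-score = 50 + 1.0843
T-score = 51.0843

51.0843


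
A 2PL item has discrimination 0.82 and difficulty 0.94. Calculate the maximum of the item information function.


For 2PL, max info at theta = b = 0.94
I_max = a^2 / 4 = 0.82^2 / 4
= 0.6724 / 4
I_max = 0.1681

0.1681


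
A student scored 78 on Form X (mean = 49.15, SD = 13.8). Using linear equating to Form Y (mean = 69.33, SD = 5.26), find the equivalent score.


slope = SD_Y / SD_X = 5.26 / 13.8 ~ 0.3812
intercept = mean_Y - slope * mean_X = 69.33 - (5.26 / 13.8) * 49.15 ~ 50.596
Y = slope * X + intercept. To avoid rounding drift from the rounded slope/intercept, evaluate the equivalent form Y = mean_Y + SD_Y * (X - mean_X) / SD_X at full precision:
Y = 69.33 + 5.26 * (78 - 49.15) / 13.8
Y = 69.33 + 5.26 * 28.85 / 13.8
Y = 69.33 + 151.751 / 13.8
Y = 69.33 + 10.9964
Y = 80.3264

80.3264


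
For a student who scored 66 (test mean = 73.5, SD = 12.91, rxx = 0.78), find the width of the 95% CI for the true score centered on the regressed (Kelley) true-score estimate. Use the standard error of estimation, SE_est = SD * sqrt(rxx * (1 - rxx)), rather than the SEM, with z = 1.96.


True score estimate = 0.78*66 + 0.22*73.5 = 67.65
SE_est = SD * sqrt(rxx * (1 - rxx)) = 12.91 * sqrt(0.78 * 0.22) = 12.91 * sqrt(0.1716) = 5.34792
CI = T_est +/- z * SE_est, so width = 2 * z * SE_est = 2 * 1.96 * 5.34792
Width = 20.9638

20.9638


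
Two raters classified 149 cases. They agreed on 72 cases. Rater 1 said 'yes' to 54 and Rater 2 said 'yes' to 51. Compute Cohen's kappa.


P_o = 72/149 = 0.483221
P_e = (54*51 + 95*98) / 22201 = 0.543399
kappa = (P_o - P_e) / (1 - P_e)
kappa = (0.483221 - 0.543399) / (1 - 0.543399)
kappa = -0.1318

-0.1318


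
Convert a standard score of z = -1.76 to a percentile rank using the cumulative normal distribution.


CDF(z) = 0.5 * (1 + erf(z/sqrt(2)))
erf(-1.2445) = -0.9216
CDF = 0.0392
Percentile rank = 0.0392 * 100 = 3.92

3.92


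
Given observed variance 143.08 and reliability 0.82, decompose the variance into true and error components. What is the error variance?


var_true = rxx * var_obs = 0.82 * 143.08 = 117.3256
var_error = var_obs - var_true
var_error = 143.08 - 117.3256
var_error = 25.7544

25.7544


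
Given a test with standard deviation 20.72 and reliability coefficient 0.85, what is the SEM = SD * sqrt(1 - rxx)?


SEM = SD * sqrt(1 - rxx)
SEM = 20.72 * sqrt(1 - 0.85)
SEM = 20.72 * sqrt(0.15) = 20.72 * 0.387298
SEM = 8.0248

8.0248


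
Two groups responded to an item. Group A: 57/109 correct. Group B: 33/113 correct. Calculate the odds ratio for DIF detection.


Odds_A = 57/52 = 1.0962
Odds_B = 33/80 = 0.4125
OR = Odds_A / Odds_B = 1.0962 / 0.4125
Exactly, OR = (57 * 80) / (52 * 33) = 4560 / 1716
OR = 2.6573

2.6573


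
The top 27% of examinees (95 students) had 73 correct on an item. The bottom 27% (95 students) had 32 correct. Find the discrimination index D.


p_upper = 73/95 = 0.7684
p_lower = 32/95 = 0.3368
D = 0.7684 - 0.3368 = 0.4316

0.4316


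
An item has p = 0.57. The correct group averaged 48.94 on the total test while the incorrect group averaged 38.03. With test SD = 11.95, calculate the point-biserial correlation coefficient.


q = 1 - p = 0.43
rpb = ((M1 - M0) / SD) * sqrt(p * q)
rpb = ((48.94 - 38.03) / 11.95) * sqrt(0.57 * 0.43)
rpb = 0.452

0.452


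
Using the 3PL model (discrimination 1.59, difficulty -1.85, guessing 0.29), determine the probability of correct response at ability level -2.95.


logit = 1.59*(-2.95 - -1.85) = -1.749
P* = 1/(1 + exp(--1.749)) = 0.1482
P = 0.29 + (1 - 0.29) * 0.1482
P = 0.3952

0.3952


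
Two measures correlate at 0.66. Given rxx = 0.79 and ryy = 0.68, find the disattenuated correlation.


r_corrected = rxy / sqrt(rxx * ryy)
= 0.66 / sqrt(0.79 * 0.68)
= 0.66 / sqrt(0.5372)
= 0.66 / 0.732939
r_corrected = 0.9005

0.9005


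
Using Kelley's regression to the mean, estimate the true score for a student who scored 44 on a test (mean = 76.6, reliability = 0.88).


T_est = rxx * X + (1 - rxx) * mean
T_est = 0.88 * 44 + 0.12 * 76.6
T_est = 38.72 + 9.192
T_est = 47.912

47.912


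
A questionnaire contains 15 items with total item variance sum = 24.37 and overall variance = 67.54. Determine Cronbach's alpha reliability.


alpha = (k/(k-1)) * (1 - sum(si^2)/s_total^2)
= (15/14) * (1 - 24.37/67.54)
alpha = 0.6848

0.6848


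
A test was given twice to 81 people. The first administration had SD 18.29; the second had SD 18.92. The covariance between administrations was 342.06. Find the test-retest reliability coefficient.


r = cov(X,Y) / (SD_X * SD_Y)
r = 342.06 / (18.29 * 18.92)
r = 342.06 / 346.0468
r = 0.9885

0.9885


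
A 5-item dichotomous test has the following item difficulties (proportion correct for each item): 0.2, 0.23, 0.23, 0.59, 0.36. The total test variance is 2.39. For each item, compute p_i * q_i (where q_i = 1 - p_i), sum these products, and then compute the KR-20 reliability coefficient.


For each item, compute p_i * q_i:
  Item 1: 0.2 * 0.8 = 0.16
  Item 2: 0.23 * 0.77 = 0.1771
  Item 3: 0.23 * 0.77 = 0.1771
  Item 4: 0.59 * 0.41 = 0.2419
  Item 5: 0.36 * 0.64 = 0.2304
Sum(p_i * q_i) = 0.16 + 0.1771 + 0.1771 + 0.2419 + 0.2304 = 0.9865
KR-20 = (k/(k-1)) * (1 - Sum(p_i*q_i) / Var_total)
= (5/4) * (1 - 0.9865/2.39)
= 1.25 * 0.5872
KR-20 = 0.734

0.734


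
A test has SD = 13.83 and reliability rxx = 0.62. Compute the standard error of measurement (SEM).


SEM = SD * sqrt(1 - rxx)
SEM = 13.83 * sqrt(1 - 0.62)
SEM = 13.83 * sqrt(0.38) = 13.83 * 0.616441
SEM = 8.5254

8.5254


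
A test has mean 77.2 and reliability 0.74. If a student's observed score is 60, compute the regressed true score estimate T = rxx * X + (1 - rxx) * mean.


T_est = rxx * X + (1 - rxx) * mean
T_est = 0.74 * 60 + 0.26 * 77.2
T_est = 44.4 + 20.072
T_est = 64.472

64.472


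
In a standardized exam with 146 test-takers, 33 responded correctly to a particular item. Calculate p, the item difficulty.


Item difficulty p = number correct / total examinees
p = 33 / 146
p = 0.226

0.226


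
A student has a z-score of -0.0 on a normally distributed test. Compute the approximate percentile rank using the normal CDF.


CDF(z) = 0.5 * (1 + erf(z/sqrt(2)))
erf(-0.0) = -0.0
CDF = 0.5
Percentile rank = 0.5 * 100 = 50.0

50.0


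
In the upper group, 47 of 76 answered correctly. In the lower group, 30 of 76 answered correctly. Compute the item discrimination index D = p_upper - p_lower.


p_upper = 47/76 = 0.6184
p_lower = 30/76 = 0.3947
D = 0.6184 - 0.3947 = 0.2237

0.2237


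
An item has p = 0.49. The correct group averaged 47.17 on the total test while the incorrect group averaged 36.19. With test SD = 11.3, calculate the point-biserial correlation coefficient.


q = 1 - p = 0.51
rpb = ((M1 - M0) / SD) * sqrt(p * q)
rpb = ((47.17 - 36.19) / 11.3) * sqrt(0.49 * 0.51)
rpb = 0.4857

0.4857


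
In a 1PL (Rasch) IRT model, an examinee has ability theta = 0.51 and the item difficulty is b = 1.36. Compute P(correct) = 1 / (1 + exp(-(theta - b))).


theta - b = 0.51 - 1.36 = -0.85
exp(-(theta - b)) = exp(0.85) = 2.3396
P = 1 / (1 + 2.3396)
P = 0.2994

0.2994


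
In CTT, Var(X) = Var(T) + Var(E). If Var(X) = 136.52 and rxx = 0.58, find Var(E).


var_true = rxx * var_obs = 0.58 * 136.52 = 79.1816
var_error = var_obs - var_true
var_error = 136.52 - 79.1816
var_error = 57.3384

57.3384


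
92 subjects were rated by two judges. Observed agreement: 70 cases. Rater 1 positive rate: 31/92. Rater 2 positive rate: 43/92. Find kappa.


P_o = 70/92 = 0.76087
P_e = (31*43 + 61*49) / 8464 = 0.510633
kappa = (P_o - P_e) / (1 - P_e)
kappa = (0.76087 - 0.510633) / (1 - 0.510633)
kappa = 0.5113

0.5113


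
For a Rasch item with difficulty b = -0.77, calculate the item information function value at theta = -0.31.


P = 1/(1+exp(-(-0.31--0.77))) = 0.613
I = P*(1-P) = 0.613 * 0.387
I = 0.2372

0.2372


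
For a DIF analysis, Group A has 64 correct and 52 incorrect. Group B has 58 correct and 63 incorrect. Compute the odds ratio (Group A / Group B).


Odds_A = 64/52 = 1.2308
Odds_B = 58/63 = 0.9206
OR = Odds_A / Odds_B = 1.2308 / 0.9206
Exactly, OR = (64 * 63) / (52 * 58) = 4032 / 3016
OR = 1.3369

1.3369


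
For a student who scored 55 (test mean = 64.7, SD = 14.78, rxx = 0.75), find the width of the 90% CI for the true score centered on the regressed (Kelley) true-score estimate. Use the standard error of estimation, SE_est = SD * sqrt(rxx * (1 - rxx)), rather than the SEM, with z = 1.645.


True score estimate = 0.75*55 + 0.25*64.7 = 57.425
SE_est = SD * sqrt(rxx * (1 - rxx)) = 14.78 * sqrt(0.75 * 0.25) = 14.78 * sqrt(0.1875) = 6.399928
CI = T_est +/- z * SE_est, so width = 2 * z * SE_est = 2 * 1.645 * 6.399928
Width = 21.0558

21.0558


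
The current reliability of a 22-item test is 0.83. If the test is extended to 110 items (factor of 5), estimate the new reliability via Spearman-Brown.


r_new = (n * rxx) / (1 + (n-1) * rxx)
r_new = (5 * 0.83) / (1 + 4 * 0.83)
r_new = 4.15 / 4.32
r_new = 0.9606

0.9606


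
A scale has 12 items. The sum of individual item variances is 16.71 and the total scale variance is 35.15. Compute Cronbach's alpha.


alpha = (k/(k-1)) * (1 - sum(si^2)/s_total^2)
= (12/11) * (1 - 16.71/35.15)
alpha = 0.5723

0.5723


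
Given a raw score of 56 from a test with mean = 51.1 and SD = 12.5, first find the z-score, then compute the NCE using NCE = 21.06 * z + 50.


z = (X - mean) / SD = (56 - 51.1) / 12.5
z = 4.9 / 12.5
z = 0.392
NCE = NCE = 21.06z + 50
Carry z at full precision (z = 4.9 / 12.5) into the conversion:
NCE = 21.06 * (4.9 / 12.5) + 50 = 103.194 / 12.5 + 50
NCE = 8.2555 + 50
NCE = 58.2555

58.2555


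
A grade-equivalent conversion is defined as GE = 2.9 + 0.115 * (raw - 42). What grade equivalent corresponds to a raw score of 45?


raw - median = 45 - 42 = 3
slope * diff = 0.115 * 3 = 0.345
GE = 2.9 + 0.345
GE = 3.245

3.245


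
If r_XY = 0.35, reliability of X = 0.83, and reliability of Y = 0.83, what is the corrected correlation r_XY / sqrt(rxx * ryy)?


r_corrected = rxy / sqrt(rxx * ryy)
= 0.35 / sqrt(0.83 * 0.83)
= 0.35 / sqrt(0.6889)
= 0.35 / 0.83
r_corrected = 0.4217

0.4217


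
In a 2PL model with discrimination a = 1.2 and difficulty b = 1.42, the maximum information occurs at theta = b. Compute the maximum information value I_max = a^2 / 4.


For 2PL, max info at theta = b = 1.42
I_max = a^2 / 4 = 1.2^2 / 4
= 1.44 / 4
I_max = 0.36

0.36


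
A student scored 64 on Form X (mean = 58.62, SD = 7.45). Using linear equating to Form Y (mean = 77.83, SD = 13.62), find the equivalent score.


slope = SD_Y / SD_X = 13.62 / 7.45 ~ 1.8282
intercept = mean_Y - slope * mean_X = 77.83 - (13.62 / 7.45) * 58.62 ~ -29.3384
Y = slope * X + intercept. To avoid rounding drift from the rounded slope/intercept, evaluate the equivalent form Y = mean_Y + SD_Y * (X - mean_X) / SD_X at full precision:
Y = 77.83 + 13.62 * (64 - 58.62) / 7.45
Y = 77.83 + 13.62 * 5.38 / 7.45
Y = 77.83 + 73.2756 / 7.45
Y = 77.83 + 9.8357
Y = 87.6657

87.6657


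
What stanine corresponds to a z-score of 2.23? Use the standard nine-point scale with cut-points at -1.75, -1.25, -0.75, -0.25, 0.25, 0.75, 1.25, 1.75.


Stanine boundaries: [-1.75, -1.25, -0.75, -0.25, 0.25, 0.75, 1.25, 1.75]
z = 2.23
Check each boundary:
  z >= -1.75 -> could be stanine 2
  z >= -1.25 -> could be stanine 3
  z >= -0.75 -> could be stanine 4
  z >= -0.25 -> could be stanine 5
  z >= 0.25 -> could be stanine 6
  z >= 0.75 -> could be stanine 7
  z >= 1.25 -> could be stanine 8
  z >= 1.75 -> could be stanine 9
Highest qualifying boundary gives stanine = 9

9


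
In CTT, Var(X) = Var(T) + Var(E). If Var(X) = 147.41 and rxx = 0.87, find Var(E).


var_true = rxx * var_obs = 0.87 * 147.41 = 128.2467
var_error = var_obs - var_true
var_error = 147.41 - 128.2467
var_error = 19.1633

19.1633


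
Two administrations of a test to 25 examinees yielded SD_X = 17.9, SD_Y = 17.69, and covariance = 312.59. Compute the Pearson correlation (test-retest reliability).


r = cov(X,Y) / (SD_X * SD_Y)
r = 312.59 / (17.9 * 17.69)
r = 312.59 / 316.651
r = 0.9872

0.9872


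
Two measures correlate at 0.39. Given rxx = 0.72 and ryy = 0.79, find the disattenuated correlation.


r_corrected = rxy / sqrt(rxx * ryy)
= 0.39 / sqrt(0.72 * 0.79)
= 0.39 / sqrt(0.5688)
= 0.39 / 0.754188
r_corrected = 0.5171

0.5171


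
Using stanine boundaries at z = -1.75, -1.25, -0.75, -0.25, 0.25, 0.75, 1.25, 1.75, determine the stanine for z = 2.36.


Stanine boundaries: [-1.75, -1.25, -0.75, -0.25, 0.25, 0.75, 1.25, 1.75]
z = 2.36
Check each boundary:
  z >= -1.75 -> could be stanine 2
  z >= -1.25 -> could be stanine 3
  z >= -0.75 -> could be stanine 4
  z >= -0.25 -> could be stanine 5
  z >= 0.25 -> could be stanine 6
  z >= 0.75 -> could be stanine 7
  z >= 1.25 -> could be stanine 8
  z >= 1.75 -> could be stanine 9
Highest qualifying boundary gives stanine = 9

9


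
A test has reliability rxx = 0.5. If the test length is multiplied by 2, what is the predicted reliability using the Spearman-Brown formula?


r_new = (n * rxx) / (1 + (n-1) * rxx)
r_new = (2 * 0.5) / (1 + 1 * 0.5)
r_new = 1.0 / 1.5
r_new = 0.6667

0.6667


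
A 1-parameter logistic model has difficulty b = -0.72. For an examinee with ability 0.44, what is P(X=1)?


theta - b = 0.44 - -0.72 = 1.16
exp(-(theta - b)) = exp(-1.16) = 0.3135
P = 1 / (1 + 0.3135)
P = 0.7613

0.7613


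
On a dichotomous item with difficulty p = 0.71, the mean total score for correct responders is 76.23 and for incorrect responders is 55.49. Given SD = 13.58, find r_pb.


q = 1 - p = 0.29
rpb = ((M1 - M0) / SD) * sqrt(p * q)
rpb = ((76.23 - 55.49) / 13.58) * sqrt(0.71 * 0.29)
rpb = 0.693

0.693


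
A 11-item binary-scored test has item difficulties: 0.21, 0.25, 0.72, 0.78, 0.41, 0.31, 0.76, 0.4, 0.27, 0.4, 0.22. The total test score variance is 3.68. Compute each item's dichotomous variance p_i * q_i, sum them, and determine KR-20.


For each item, compute p_i * q_i:
  Item 1: 0.21 * 0.79 = 0.1659
  Item 2: 0.25 * 0.75 = 0.1875
  Item 3: 0.72 * 0.28 = 0.2016
  Item 4: 0.78 * 0.22 = 0.1716
  Item 5: 0.41 * 0.59 = 0.2419
  Item 6: 0.31 * 0.69 = 0.2139
  Item 7: 0.76 * 0.24 = 0.1824
  Item 8: 0.4 * 0.6 = 0.24
  Item 9: 0.27 * 0.73 = 0.1971
  Item 10: 0.4 * 0.6 = 0.24
  Item 11: 0.22 * 0.78 = 0.1716
Sum(p_i * q_i) = 0.1659 + 0.1875 + 0.2016 + 0.1716 + 0.2419 + 0.2139 + 0.1824 + 0.24 + 0.1971 + 0.24 + 0.1716 = 2.2135
KR-20 = (k/(k-1)) * (1 - Sum(p_i*q_i) / Var_total)
= (11/10) * (1 - 2.2135/3.68)
= 1.1 * 0.3985
KR-20 = 0.4384

0.4384


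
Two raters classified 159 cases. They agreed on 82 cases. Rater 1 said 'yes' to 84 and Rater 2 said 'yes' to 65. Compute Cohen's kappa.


P_o = 82/159 = 0.515723
P_e = (84*65 + 75*94) / 25281 = 0.494838
kappa = (P_o - P_e) / (1 - P_e)
kappa = (0.515723 - 0.494838) / (1 - 0.494838)
kappa = 0.0413

0.0413


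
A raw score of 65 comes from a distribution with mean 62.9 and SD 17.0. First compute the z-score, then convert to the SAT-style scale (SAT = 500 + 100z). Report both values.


z = (X - mean) / SD = (65 - 62.9) / 17.0
z = 2.1 / 17.0
z = 0.1235
SAT-scale = SAT = 500 + 100z
Carry z at full precision (z = 2.1 / 17.0) into the conversion:
SAT-scale = 500 + 100 * (2.1 / 17.0) = 500 + 210 / 17.0
SAT-scale = 500 + 12.3529
SAT-scale = 512.3529

512.3529


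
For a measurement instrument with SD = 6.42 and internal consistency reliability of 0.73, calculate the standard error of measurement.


SEM = SD * sqrt(1 - rxx)
SEM = 6.42 * sqrt(1 - 0.73)
SEM = 6.42 * sqrt(0.27) = 6.42 * 0.519615
SEM = 3.3359

3.3359


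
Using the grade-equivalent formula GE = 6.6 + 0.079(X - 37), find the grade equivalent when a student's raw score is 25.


raw - median = 25 - 37 = -12
slope * diff = 0.079 * -12 = -0.948
GE = 6.6 + -0.948
GE = 5.652

5.652


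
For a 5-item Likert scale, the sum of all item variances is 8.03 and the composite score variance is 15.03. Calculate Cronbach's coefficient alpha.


alpha = (k/(k-1)) * (1 - sum(si^2)/s_total^2)
= (5/4) * (1 - 8.03/15.03)
alpha = 0.5822

0.5822


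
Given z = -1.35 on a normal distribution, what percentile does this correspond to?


CDF(z) = 0.5 * (1 + erf(z/sqrt(2)))
erf(-0.9546) = -0.823
CDF = 0.0885
Percentile rank = 0.0885 * 100 = 8.85

8.85


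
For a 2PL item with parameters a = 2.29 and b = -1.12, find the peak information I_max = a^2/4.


For 2PL, max info at theta = b = -1.12
I_max = a^2 / 4 = 2.29^2 / 4
= 5.2441 / 4
I_max = 1.311

1.311


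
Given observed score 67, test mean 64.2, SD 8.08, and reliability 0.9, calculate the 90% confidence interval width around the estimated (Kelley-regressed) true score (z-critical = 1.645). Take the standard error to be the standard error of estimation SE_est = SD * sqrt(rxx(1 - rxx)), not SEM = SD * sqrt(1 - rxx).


True score estimate = 0.9*67 + 0.1*64.2 = 66.72
SE_est = SD * sqrt(rxx * (1 - rxx)) = 8.08 * sqrt(0.9 * 0.1) = 8.08 * sqrt(0.09) = 2.424
CI = T_est +/- z * SE_est, so width = 2 * z * SE_est = 2 * 1.645 * 2.424
Width = 7.975

7.975


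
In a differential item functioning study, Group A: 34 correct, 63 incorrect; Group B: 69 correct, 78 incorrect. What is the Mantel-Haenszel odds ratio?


Odds_A = 34/63 = 0.5397
Odds_B = 69/78 = 0.8846
OR = Odds_A / Odds_B = 0.5397 / 0.8846
Exactly, OR = (34 * 78) / (63 * 69) = 2652 / 4347
OR = 0.6101

0.6101


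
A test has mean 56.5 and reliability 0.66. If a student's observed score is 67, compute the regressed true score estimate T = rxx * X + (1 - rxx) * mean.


T_est = rxx * X + (1 - rxx) * mean
T_est = 0.66 * 67 + 0.34 * 56.5
T_est = 44.22 + 19.21
T_est = 63.43

63.43


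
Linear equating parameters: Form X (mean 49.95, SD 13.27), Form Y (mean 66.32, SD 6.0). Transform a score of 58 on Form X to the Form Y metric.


slope = SD_Y / SD_X = 6.0 / 13.27 ~ 0.4521
intercept = mean_Y - slope * mean_X = 66.32 - (6.0 / 13.27) * 49.95 ~ 43.7352
Y = slope * X + intercept. To avoid rounding drift from the rounded slope/intercept, evaluate the equivalent form Y = mean_Y + SD_Y * (X - mean_X) / SD_X at full precision:
Y = 66.32 + 6.0 * (58 - 49.95) / 13.27
Y = 66.32 + 6.0 * 8.05 / 13.27
Y = 66.32 + 48.3 / 13.27
Y = 66.32 + 3.6398
Y = 69.9598

69.9598


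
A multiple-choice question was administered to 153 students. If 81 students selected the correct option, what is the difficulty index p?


Item difficulty p = number correct / total examinees
p = 81 / 153
p = 0.5294

0.5294


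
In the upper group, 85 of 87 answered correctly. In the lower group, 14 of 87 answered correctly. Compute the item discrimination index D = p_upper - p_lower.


p_upper = 85/87 = 0.977
p_lower = 14/87 = 0.1609
D = 0.977 - 0.1609 = 0.8161

0.8161


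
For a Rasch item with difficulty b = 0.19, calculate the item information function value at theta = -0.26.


P = 1/(1+exp(-(-0.26-0.19))) = 0.3894
I = P*(1-P) = 0.3894 * 0.6106
I = 0.2378

0.2378


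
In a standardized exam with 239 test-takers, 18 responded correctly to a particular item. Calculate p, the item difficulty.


Item difficulty p = number correct / total examinees
p = 18 / 239
p = 0.0753

0.0753


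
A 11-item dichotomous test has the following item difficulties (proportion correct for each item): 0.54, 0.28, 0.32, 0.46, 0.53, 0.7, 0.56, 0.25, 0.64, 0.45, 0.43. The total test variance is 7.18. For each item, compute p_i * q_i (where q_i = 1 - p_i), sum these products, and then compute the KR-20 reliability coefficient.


For each item, compute p_i * q_i:
  Item 1: 0.54 * 0.46 = 0.2484
  Item 2: 0.28 * 0.72 = 0.2016
  Item 3: 0.32 * 0.68 = 0.2176
  Item 4: 0.46 * 0.54 = 0.2484
  Item 5: 0.53 * 0.47 = 0.2491
  Item 6: 0.7 * 0.3 = 0.21
  Item 7: 0.56 * 0.44 = 0.2464
  Item 8: 0.25 * 0.75 = 0.1875
  Item 9: 0.64 * 0.36 = 0.2304
  Item 10: 0.45 * 0.55 = 0.2475
  Item 11: 0.43 * 0.57 = 0.2451
Sum(p_i * q_i) = 0.2484 + 0.2016 + 0.2176 + 0.2484 + 0.2491 + 0.21 + 0.2464 + 0.1875 + 0.2304 + 0.2475 + 0.2451 = 2.532
KR-20 = (k/(k-1)) * (1 - Sum(p_i*q_i) / Var_total)
= (11/10) * (1 - 2.532/7.18)
= 1.1 * 0.6474
KR-20 = 0.7121

0.7121


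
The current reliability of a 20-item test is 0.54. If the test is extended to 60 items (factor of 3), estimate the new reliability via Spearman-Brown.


r_new = (n * rxx) / (1 + (n-1) * rxx)
r_new = (3 * 0.54) / (1 + 2 * 0.54)
r_new = 1.62 / 2.08
r_new = 0.7788

0.7788


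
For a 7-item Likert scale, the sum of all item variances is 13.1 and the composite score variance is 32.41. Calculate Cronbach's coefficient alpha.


alpha = (k/(k-1)) * (1 - sum(si^2)/s_total^2)
= (7/6) * (1 - 13.1/32.41)
alpha = 0.6951

0.6951


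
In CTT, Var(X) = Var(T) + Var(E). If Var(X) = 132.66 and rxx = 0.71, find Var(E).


var_true = rxx * var_obs = 0.71 * 132.66 = 94.1886
var_error = var_obs - var_true
var_error = 132.66 - 94.1886
var_error = 38.4714

38.4714


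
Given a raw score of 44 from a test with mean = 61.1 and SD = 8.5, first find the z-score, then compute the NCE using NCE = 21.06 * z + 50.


z = (X - mean) / SD = (44 - 61.1) / 8.5
z = -17.1 / 8.5
z = -2.0118
NCE = NCE = 21.06z + 50
Carry z at full precision (z = -17.1 / 8.5) into the conversion:
NCE = 21.06 * (-17.1 / 8.5) + 50 = -360.126 / 8.5 + 50
NCE = -42.3678 + 50
NCE = 7.6322

7.6322


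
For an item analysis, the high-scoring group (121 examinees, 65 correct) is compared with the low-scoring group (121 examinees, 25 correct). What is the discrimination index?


p_upper = 65/121 = 0.5372
p_lower = 25/121 = 0.2066
D = 0.5372 - 0.2066 = 0.3306

0.3306


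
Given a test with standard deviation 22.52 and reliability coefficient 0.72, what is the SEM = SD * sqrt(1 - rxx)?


SEM = SD * sqrt(1 - rxx)
SEM = 22.52 * sqrt(1 - 0.72)
SEM = 22.52 * sqrt(0.28) = 22.52 * 0.52915
SEM = 11.9165

11.9165


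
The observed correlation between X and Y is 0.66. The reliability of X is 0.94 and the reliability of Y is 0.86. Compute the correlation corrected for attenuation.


r_corrected = rxy / sqrt(rxx * ryy)
= 0.66 / sqrt(0.94 * 0.86)
= 0.66 / sqrt(0.8084)
= 0.66 / 0.899111
r_corrected = 0.7341

0.7341


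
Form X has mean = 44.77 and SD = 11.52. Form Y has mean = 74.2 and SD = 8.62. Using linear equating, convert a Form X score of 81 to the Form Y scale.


slope = SD_Y / SD_X = 8.62 / 11.52 ~ 0.7483
intercept = mean_Y - slope * mean_X = 74.2 - (8.62 / 11.52) * 44.77 ~ 40.7002
Y = slope * X + intercept. To avoid rounding drift from the rounded slope/intercept, evaluate the equivalent form Y = mean_Y + SD_Y * (X - mean_X) / SD_X at full precision:
Y = 74.2 + 8.62 * (81 - 44.77) / 11.52
Y = 74.2 + 8.62 * 36.23 / 11.52
Y = 74.2 + 312.3026 / 11.52
Y = 74.2 + 27.1096
Y = 101.3096

101.3096


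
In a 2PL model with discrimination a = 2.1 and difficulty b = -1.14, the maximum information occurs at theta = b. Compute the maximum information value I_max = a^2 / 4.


For 2PL, max info at theta = b = -1.14
I_max = a^2 / 4 = 2.1^2 / 4
= 4.41 / 4
I_max = 1.1025

1.1025
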